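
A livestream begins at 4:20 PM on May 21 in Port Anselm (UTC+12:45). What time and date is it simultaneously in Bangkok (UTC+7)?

10:35 AM on May 21

In UTC: 4:20 PM − 12:45 = 3:35 AM on May 21.
Bangkok is UTC+7:00: 3:35 AM + 7:00 = 10:35 AM on May 21.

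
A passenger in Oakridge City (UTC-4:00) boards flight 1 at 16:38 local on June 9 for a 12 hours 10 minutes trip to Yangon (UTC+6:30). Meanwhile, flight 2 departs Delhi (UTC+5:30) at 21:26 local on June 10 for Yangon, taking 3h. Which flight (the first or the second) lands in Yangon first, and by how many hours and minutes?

Flight 1 in UTC: 16:38 + 4:00 = 20:38 on Jun 9.
+12 hours 10 minutes → arrive 08:48 UTC on Jun 10.
Flight 2 in UTC: 21:26 − 5:30 = 15:56 on Jun 10.
+3 hours → arrive 18:56 UTC on Jun 10.
Flight 1 lands earlier by 10 hours 8 minutes.

the first, by 10 hours 8 minutes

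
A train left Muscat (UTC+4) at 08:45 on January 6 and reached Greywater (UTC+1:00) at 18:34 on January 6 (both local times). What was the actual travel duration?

Departure in UTC: 08:45 − 4:00 = 04:45 on Jan 6.
Arrival in UTC: 18:34 − 1:00 = 17:34 on Jan 6.
Elapsed = 17:34 − 04:45 = 12 hours 49 minutes.

12 hours 49 minutes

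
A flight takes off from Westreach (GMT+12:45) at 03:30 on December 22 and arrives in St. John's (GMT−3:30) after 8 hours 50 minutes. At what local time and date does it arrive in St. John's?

Convert departure to UTC: 03:30 − 12:45 = 14:45 UTC on Dec 21.
Add 8 hours 50 minutes travel time → 23:35 UTC.
St. John's is UTC−3:30, so local arrival = 23:35 − 3:30 = 20:05 on Dec 21.

20:05 on December 21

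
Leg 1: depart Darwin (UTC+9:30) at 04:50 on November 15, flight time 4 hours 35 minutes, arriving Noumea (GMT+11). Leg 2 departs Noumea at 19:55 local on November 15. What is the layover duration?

9 hours

Convert departure to UTC: 04:50 − 9:30 = 19:20 UTC on Nov 14.
Add 4 hours 35 minutes flight time → 23:55 UTC.
Noumea is UTC+11:00, so local arrival = 23:55 + 11:00 = 10:55 on Nov 15.
Layover = 19:55 − 10:55 = 9 hours.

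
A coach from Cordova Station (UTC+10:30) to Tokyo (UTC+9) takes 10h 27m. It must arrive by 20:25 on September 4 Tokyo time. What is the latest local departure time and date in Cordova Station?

11:28 on Sep 4

Target arrival in UTC: 20:25 − 9:00 = 11:25 on Sep 4.
Subtract 10 hours 27 minutes → departure 00:58 UTC on Sep 4.
Cordova Station is UTC+10:30: 00:58 + 10:30 = 11:28 on Sep 4.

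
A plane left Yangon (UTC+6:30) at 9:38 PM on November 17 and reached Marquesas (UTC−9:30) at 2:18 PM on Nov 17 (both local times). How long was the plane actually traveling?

8 hours 40 minutes

Marquesas is 16:00 behind Yangon.
Clock-face elapsed time (ignoring zones) is −7 hours 20 minutes.
Actual elapsed = −7 hours 20 minutes + 16:00 = 8 hours 40 minutes.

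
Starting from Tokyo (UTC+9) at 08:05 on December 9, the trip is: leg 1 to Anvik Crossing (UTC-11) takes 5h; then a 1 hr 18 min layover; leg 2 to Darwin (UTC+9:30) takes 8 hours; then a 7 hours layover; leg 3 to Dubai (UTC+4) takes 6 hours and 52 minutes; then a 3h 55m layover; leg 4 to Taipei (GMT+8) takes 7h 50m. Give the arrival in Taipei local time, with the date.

Convert departure to UTC: 08:05 − 9:00 = 23:05 UTC on Dec 8.
Add 5 hours leg 1 → 04:05 UTC (Dec 9).
Add 1 hour 18 minutes layover in Anvik Crossing → 05:23 UTC.
Add 8 hours leg 2 → 13:23 UTC.
Add 7 hours layover in Darwin → 20:23 UTC.
Add 6 hours 52 minutes leg 3 → 03:15 UTC (Dec 10).
Add 3 hours and 55 minutes layover in Dubai → 07:10 UTC.
Add 7 hours and 50 minutes leg 4 → 15:00 UTC.
Taipei is UTC+8:00, so local arrival = 15:00 + 8:00 = 23:00 on Dec 10.

23:00 on Dec 10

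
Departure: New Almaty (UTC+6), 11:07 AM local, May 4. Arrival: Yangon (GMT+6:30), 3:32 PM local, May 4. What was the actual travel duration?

3 hours 55 minutes

Departure in UTC: 11:07 AM − 6:00 = 5:07 AM on May 4.
Arrival in UTC: 3:32 PM − 6:30 = 9:02 AM on May 4.
Elapsed = 9:02 AM − 5:07 AM = 3 hours 55 minutes.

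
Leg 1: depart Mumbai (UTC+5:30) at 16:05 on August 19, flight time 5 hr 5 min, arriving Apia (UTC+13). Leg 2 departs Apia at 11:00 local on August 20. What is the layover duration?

Convert departure to UTC: 16:05 − 5:30 = 10:35 UTC on Aug 19.
Add 5 hours and 5 minutes flight time → 15:40 UTC.
Apia is UTC+13:00, so local arrival = 15:40 + 13:00 = 04:40 on Aug 20.
Layover = 11:00 − 04:40 = 6 hours 20 minutes.

6 hours 20 minutes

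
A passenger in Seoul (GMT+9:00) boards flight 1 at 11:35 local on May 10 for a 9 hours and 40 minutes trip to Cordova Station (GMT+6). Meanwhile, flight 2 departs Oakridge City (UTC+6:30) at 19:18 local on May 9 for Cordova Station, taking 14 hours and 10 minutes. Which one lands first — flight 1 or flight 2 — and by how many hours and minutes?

Flight 1 in UTC: 11:35 − 9:00 = 02:35 on May 10.
+9 hours 40 minutes → arrive 12:15 UTC on May 10.
Flight 2 in UTC: 19:18 − 6:30 = 12:48 on May 9.
+14 hours and 10 minutes → arrive 02:58 UTC on May 10.
Flight 2 lands earlier by 9 hours 17 minutes.

the second, by 9 hours 17 minutes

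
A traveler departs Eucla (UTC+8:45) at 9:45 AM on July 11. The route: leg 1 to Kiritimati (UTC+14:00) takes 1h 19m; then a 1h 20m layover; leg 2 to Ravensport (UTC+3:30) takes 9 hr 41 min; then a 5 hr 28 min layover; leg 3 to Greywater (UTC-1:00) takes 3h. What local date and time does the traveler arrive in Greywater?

Convert departure to UTC: 9:45 AM − 8:45 = 1:00 AM UTC on Jul 11.
Add 1 hour 19 minutes leg 1 → 2:19 AM UTC.
Add 1 hour 20 minutes layover in Kiritimati → 3:39 AM UTC.
Add 9 hours 41 minutes leg 2 → 1:20 PM UTC.
Add 5 hours 28 minutes layover in Ravensport → 6:48 PM UTC.
Add 3 hours leg 3 → 9:48 PM UTC.
Greywater is UTC−1:00, so local arrival = 9:48 PM − 1:00 = 8:48 PM on Jul 11.

8:48 PM on July 11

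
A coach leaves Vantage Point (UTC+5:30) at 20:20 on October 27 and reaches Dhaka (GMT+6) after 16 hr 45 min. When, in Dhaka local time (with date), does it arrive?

13:35 on October 28

Dhaka is 0:30 ahead of Vantage Point.
After 16 hours and 45 minutes it is 13:05 (Oct 28) in Vantage Point.
Shift by the zone difference: 13:05 + 0:30 = 13:35 on Oct 28 in Dhaka.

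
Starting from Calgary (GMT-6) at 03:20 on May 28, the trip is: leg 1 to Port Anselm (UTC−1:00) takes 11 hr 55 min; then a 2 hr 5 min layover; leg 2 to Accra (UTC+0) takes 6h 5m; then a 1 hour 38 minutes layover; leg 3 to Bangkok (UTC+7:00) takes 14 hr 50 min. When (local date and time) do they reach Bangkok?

04:53 on May 30

Convert departure to UTC: 03:20 + 6:00 = 09:20 UTC on May 28.
Add 11 hours 55 minutes leg 1 → 21:15 UTC.
Add 2 hours and 5 minutes layover in Port Anselm → 23:20 UTC.
Add 6 hours and 5 minutes leg 2 → 05:25 UTC (May 29).
Add 1 hour and 38 minutes layover in Accra → 07:03 UTC.
Add 14 hours and 50 minutes leg 3 → 21:53 UTC.
Bangkok is UTC+7:00, so local arrival = 21:53 + 7:00 = 04:53 on May 30.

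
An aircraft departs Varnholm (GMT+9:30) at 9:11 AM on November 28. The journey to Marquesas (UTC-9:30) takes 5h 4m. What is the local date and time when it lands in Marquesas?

7:15 PM on November 27

Convert departure to UTC: 9:11 AM − 9:30 = 11:41 PM UTC on Nov 27.
Add 5 hours 4 minutes travel time → 4:45 AM UTC (Nov 28).
Marquesas is UTC−9:30, so local arrival = 4:45 AM − 9:30 = 7:15 PM on Nov 27.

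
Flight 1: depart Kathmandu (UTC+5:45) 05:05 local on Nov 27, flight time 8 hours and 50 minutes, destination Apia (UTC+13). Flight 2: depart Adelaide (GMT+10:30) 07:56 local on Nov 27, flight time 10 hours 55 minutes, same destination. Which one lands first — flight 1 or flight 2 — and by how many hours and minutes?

Flight 1 in UTC: 05:05 − 5:45 = 23:20 on Nov 26.
+8 hours and 50 minutes → arrive 08:10 UTC on Nov 27.
Flight 2 in UTC: 07:56 − 10:30 = 21:26 on Nov 26.
+10 hours 55 minutes → arrive 08:21 UTC on Nov 27.
Flight 1 lands earlier by 11 minutes.

the first, by 11 minutes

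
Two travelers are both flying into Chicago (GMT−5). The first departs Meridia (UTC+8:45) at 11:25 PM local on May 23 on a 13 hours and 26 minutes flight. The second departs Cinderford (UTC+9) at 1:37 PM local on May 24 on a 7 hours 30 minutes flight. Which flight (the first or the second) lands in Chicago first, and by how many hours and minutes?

the first, by 8 hours 1 minute

Flight 1 in UTC: 11:25 PM − 8:45 = 2:40 PM on May 23.
+13 hours 26 minutes → arrive 4:06 AM UTC on May 24.
Flight 2 in UTC: 1:37 PM − 9:00 = 4:37 AM on May 24.
+7 hours 30 minutes → arrive 12:07 PM UTC on May 24.
Flight 1 lands earlier by 8 hours 1 minute.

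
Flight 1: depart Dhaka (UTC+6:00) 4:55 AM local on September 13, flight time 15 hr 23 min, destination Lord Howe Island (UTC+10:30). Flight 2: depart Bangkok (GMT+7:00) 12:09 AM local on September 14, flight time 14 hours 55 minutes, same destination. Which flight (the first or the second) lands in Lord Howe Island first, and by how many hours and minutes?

Flight 1 in UTC: 4:55 AM − 6:00 = 10:55 PM on Sep 12.
+15 hours and 23 minutes → arrive 2:18 PM UTC on Sep 13.
Flight 2 in UTC: 12:09 AM − 7:00 = 5:09 PM on Sep 13.
+14 hours 55 minutes → arrive 8:04 AM UTC on Sep 14.
Flight 1 lands earlier by 17 hours 46 minutes.

the first, by 17 hours 46 minutes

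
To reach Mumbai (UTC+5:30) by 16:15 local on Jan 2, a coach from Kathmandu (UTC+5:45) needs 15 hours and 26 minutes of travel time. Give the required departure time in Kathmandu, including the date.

01:04 on Jan 2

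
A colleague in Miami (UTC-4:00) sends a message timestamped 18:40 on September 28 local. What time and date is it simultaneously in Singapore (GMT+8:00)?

06:40 on Sep 29

Singapore is 12:00 ahead of Miami.
Shift by the zone difference: 18:40 + 12:00 = 06:40 on Sep 29 in Singapore.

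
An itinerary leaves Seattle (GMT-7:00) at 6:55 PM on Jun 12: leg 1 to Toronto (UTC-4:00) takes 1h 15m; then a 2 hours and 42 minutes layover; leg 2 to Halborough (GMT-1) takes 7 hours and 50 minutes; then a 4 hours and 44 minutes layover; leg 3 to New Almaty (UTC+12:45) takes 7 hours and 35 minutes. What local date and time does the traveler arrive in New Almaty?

Convert departure to UTC: 6:55 PM + 7:00 = 1:55 AM UTC on Jun 13.
Add 1 hour 15 minutes leg 1 → 3:10 AM UTC.
Add 2 hours and 42 minutes layover in Toronto → 5:52 AM UTC.
Add 7 hours 50 minutes leg 2 → 1:42 PM UTC.
Add 4 hours 44 minutes layover in Halborough → 6:26 PM UTC.
Add 7 hours and 35 minutes leg 3 → 2:01 AM UTC (Jun 14).
New Almaty is UTC+12:45, so local arrival = 2:01 AM + 12:45 = 2:46 PM on Jun 14.

2:46 PM on Jun 14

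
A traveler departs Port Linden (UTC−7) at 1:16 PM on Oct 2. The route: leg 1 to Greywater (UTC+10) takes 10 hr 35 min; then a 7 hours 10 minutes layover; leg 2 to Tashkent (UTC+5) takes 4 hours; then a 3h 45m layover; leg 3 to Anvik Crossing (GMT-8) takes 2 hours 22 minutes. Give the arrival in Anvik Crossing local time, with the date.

4:08 PM on October 3

Convert departure to UTC: 1:16 PM + 7:00 = 8:16 PM UTC on Oct 2.
Add 10 hours 35 minutes leg 1 → 6:51 AM UTC (Oct 3).
Add 7 hours 10 minutes layover in Greywater → 2:01 PM UTC.
Add 4 hours leg 2 → 6:01 PM UTC.
Add 3 hours and 45 minutes layover in Tashkent → 9:46 PM UTC.
Add 2 hours 22 minutes leg 3 → 12:08 AM UTC (Oct 4).
Anvik Crossing is UTC−8:00, so local arrival = 12:08 AM − 8:00 = 4:08 PM on Oct 3.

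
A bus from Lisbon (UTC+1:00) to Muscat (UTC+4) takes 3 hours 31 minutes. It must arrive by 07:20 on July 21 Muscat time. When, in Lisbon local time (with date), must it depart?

00:49 on Jul 21

Target arrival in UTC: 07:20 − 4:00 = 03:20 on Jul 21.
Subtract 3 hours 31 minutes → departure 23:49 UTC on Jul 20.
Lisbon is UTC+1:00: 23:49 + 1:00 = 00:49 on Jul 21.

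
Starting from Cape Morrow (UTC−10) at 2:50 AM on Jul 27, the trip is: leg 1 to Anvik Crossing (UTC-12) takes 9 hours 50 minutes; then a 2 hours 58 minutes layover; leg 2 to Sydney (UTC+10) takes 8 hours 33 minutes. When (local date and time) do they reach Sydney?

Convert departure to UTC: 2:50 AM + 10:00 = 12:50 PM UTC on Jul 27.
Add 9 hours and 50 minutes leg 1 → 10:40 PM UTC.
Add 2 hours 58 minutes layover in Anvik Crossing → 1:38 AM UTC (Jul 28).
Add 8 hours 33 minutes leg 2 → 10:11 AM UTC.
Sydney is UTC+10:00, so local arrival = 10:11 AM + 10:00 = 8:11 PM on Jul 28.

8:11 PM on July 28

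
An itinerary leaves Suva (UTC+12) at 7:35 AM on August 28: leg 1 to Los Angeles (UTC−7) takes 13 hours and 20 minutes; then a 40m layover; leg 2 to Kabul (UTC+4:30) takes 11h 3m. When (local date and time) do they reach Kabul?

Convert departure to UTC: 7:35 AM − 12:00 = 7:35 PM UTC on Aug 27.
Add 13 hours 20 minutes leg 1 → 8:55 AM UTC (Aug 28).
Add 40 minutes layover in Los Angeles → 9:35 AM UTC.
Add 11 hours 3 minutes leg 2 → 8:38 PM UTC.
Kabul is UTC+4:30, so local arrival = 8:38 PM + 4:30 = 1:08 AM on Aug 29.

1:08 AM on August 29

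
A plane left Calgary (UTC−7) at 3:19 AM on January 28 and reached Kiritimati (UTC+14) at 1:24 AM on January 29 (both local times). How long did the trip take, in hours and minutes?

1 hour 5 minutes

Departure in UTC: 3:19 AM + 7:00 = 10:19 AM on Jan 28.
Arrival in UTC: 1:24 AM − 14:00 = 11:24 AM on Jan 28.
Elapsed = 11:24 AM − 10:19 AM = 1 hour 5 minutes.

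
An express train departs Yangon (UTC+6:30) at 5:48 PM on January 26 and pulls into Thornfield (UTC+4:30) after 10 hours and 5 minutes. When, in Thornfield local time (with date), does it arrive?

1:53 AM on Jan 27

Thornfield is 2:00 behind Yangon.
After 10 hours and 5 minutes it is 3:53 AM (Jan 27) in Yangon.
Shift by the zone difference: 3:53 AM − 2:00 = 1:53 AM on Jan 27 in Thornfield.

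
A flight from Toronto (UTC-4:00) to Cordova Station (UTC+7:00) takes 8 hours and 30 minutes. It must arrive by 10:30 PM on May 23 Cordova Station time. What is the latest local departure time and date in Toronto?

Target arrival in UTC: 10:30 PM − 7:00 = 3:30 PM on May 23.
Subtract 8 hours and 30 minutes → departure 7:00 AM UTC on May 23.
Toronto is UTC−4:00: 7:00 AM − 4:00 = 3:00 AM on May 23.

3:00 AM on May 23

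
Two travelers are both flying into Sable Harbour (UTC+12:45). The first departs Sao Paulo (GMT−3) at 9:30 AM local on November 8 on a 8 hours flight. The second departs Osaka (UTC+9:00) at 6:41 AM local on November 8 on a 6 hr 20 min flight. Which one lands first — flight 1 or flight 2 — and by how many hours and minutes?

the second, by 16 hours 29 minutes

Flight 1 in UTC: 9:30 AM + 3:00 = 12:30 PM on Nov 8.
+8 hours → arrive 8:30 PM UTC on Nov 8.
Flight 2 in UTC: 6:41 AM − 9:00 = 9:41 PM on Nov 7.
+6 hours and 20 minutes → arrive 4:01 AM UTC on Nov 8.
Flight 2 lands earlier by 16 hours 29 minutes.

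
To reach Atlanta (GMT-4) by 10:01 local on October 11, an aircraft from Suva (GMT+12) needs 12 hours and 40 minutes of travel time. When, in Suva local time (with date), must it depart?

13:21 on October 11

Target arrival in UTC: 10:01 + 4:00 = 14:01 on Oct 11.
Subtract 12 hours and 40 minutes → departure 01:21 UTC on Oct 11.
Suva is UTC+12:00: 01:21 + 12:00 = 13:21 on Oct 11.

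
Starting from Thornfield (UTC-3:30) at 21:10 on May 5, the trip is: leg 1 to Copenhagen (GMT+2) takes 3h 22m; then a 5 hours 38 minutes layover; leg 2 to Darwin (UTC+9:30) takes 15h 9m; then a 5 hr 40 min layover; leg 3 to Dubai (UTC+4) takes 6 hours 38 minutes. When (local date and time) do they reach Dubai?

17:07 on May 7

Convert departure to UTC: 21:10 + 3:30 = 00:40 UTC on May 6.
Add 3 hours and 22 minutes leg 1 → 04:02 UTC.
Add 5 hours 38 minutes layover in Copenhagen → 09:40 UTC.
Add 15 hours 9 minutes leg 2 → 00:49 UTC (May 7).
Add 5 hours 40 minutes layover in Darwin → 06:29 UTC.
Add 6 hours and 38 minutes leg 3 → 13:07 UTC.
Dubai is UTC+4:00, so local arrival = 13:07 + 4:00 = 17:07 on May 7.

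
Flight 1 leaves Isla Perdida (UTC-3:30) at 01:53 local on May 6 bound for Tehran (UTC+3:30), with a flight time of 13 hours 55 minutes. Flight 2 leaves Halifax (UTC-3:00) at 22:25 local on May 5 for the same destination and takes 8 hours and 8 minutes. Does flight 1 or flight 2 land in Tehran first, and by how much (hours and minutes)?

the second, by 9 hours 45 minutes

Flight 1 in UTC: 01:53 + 3:30 = 05:23 on May 6.
+13 hours and 55 minutes → arrive 19:18 UTC on May 6.
Flight 2 in UTC: 22:25 + 3:00 = 01:25 on May 6.
+8 hours and 8 minutes → arrive 09:33 UTC on May 6.
Flight 2 lands earlier by 9 hours 45 minutes.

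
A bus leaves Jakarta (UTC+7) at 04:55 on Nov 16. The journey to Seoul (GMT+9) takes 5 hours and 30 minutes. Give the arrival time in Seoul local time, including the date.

12:25 on November 16

Convert departure to UTC: 04:55 − 7:00 = 21:55 UTC on Nov 15.
Add 5 hours 30 minutes travel time → 03:25 UTC (Nov 16).
Seoul is UTC+9:00, so local arrival = 03:25 + 9:00 = 12:25 on Nov 16.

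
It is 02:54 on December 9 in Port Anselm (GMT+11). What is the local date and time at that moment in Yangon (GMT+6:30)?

22:24 on December 8

In UTC: 02:54 − 11:00 = 15:54 on Dec 8.
Yangon is UTC+6:30: 15:54 + 6:30 = 22:24 on Dec 8.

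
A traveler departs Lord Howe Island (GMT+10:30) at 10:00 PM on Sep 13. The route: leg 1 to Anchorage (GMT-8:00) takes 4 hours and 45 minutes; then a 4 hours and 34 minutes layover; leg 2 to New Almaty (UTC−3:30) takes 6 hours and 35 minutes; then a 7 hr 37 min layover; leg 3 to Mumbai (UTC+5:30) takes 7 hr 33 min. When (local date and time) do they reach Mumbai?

12:04 AM on Sep 15

Convert departure to UTC: 10:00 PM − 10:30 = 11:30 AM UTC on Sep 13.
Add 4 hours and 45 minutes leg 1 → 4:15 PM UTC.
Add 4 hours and 34 minutes layover in Anchorage → 8:49 PM UTC.
Add 6 hours 35 minutes leg 2 → 3:24 AM UTC (Sep 14).
Add 7 hours and 37 minutes layover in New Almaty → 11:01 AM UTC.
Add 7 hours and 33 minutes leg 3 → 6:34 PM UTC.
Mumbai is UTC+5:30, so local arrival = 6:34 PM + 5:30 = 12:04 AM on Sep 15.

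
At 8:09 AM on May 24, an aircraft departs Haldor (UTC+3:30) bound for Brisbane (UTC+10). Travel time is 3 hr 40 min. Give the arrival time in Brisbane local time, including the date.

6:19 PM on May 24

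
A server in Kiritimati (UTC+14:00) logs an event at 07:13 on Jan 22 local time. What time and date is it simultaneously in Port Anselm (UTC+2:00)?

In UTC: 07:13 − 14:00 = 17:13 on Jan 21.
Port Anselm is UTC+2:00: 17:13 + 2:00 = 19:13 on Jan 21.

19:13 on Jan 21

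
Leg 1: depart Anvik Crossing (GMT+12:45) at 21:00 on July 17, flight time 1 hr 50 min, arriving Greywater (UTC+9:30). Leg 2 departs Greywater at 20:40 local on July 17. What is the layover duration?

Convert departure to UTC: 21:00 − 12:45 = 08:15 UTC on Jul 17.
Add 1 hour and 50 minutes flight time → 10:05 UTC.
Greywater is UTC+9:30, so local arrival = 10:05 + 9:30 = 19:35 on Jul 17.
Layover = 20:40 − 19:35 = 1 hour 5 minutes.

1 hour 5 minutes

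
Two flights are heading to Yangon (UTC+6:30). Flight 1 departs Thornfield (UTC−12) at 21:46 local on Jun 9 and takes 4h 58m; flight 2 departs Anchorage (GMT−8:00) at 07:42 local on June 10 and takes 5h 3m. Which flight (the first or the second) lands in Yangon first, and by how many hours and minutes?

Flight 1 in UTC: 21:46 + 12:00 = 09:46 on Jun 10.
+4 hours and 58 minutes → arrive 14:44 UTC on Jun 10.
Flight 2 in UTC: 07:42 + 8:00 = 15:42 on Jun 10.
+5 hours and 3 minutes → arrive 20:45 UTC on Jun 10.
Flight 1 lands earlier by 6 hours 1 minute.

the first, by 6 hours 1 minute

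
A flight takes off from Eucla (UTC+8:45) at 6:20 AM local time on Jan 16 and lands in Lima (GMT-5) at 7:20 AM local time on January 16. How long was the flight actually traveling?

14 hours 45 minutes

Lima is 13:45 behind Eucla.
Clock-face elapsed time (ignoring zones) is 1 hour.
Actual elapsed = 1 hour + 13:45 = 14 hours 45 minutes.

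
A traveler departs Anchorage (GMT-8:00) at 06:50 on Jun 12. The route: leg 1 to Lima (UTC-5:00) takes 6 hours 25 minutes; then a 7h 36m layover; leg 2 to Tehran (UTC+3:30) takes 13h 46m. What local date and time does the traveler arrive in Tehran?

Convert departure to UTC: 06:50 + 8:00 = 14:50 UTC on Jun 12.
Add 6 hours 25 minutes leg 1 → 21:15 UTC.
Add 7 hours 36 minutes layover in Lima → 04:51 UTC (Jun 13).
Add 13 hours and 46 minutes leg 2 → 18:37 UTC.
Tehran is UTC+3:30, so local arrival = 18:37 + 3:30 = 22:07 on Jun 13.

22:07 on June 13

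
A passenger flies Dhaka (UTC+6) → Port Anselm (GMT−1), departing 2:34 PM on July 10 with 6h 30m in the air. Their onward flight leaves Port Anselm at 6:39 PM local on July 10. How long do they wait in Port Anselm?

Convert departure to UTC: 2:34 PM − 6:00 = 8:34 AM UTC on Jul 10.
Add 6 hours and 30 minutes flight time → 3:04 PM UTC.
Port Anselm is UTC−1:00, so local arrival = 3:04 PM − 1:00 = 2:04 PM on Jul 10.
Layover = 6:39 PM − 2:04 PM = 4 hours 35 minutes.

4 hours 35 minutes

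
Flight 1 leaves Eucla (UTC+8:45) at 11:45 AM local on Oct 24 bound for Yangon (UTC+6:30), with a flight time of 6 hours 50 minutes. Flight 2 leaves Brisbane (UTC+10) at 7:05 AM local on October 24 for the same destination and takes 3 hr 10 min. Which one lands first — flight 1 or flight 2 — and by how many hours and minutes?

Flight 1 in UTC: 11:45 AM − 8:45 = 3:00 AM on Oct 24.
+6 hours and 50 minutes → arrive 9:50 AM UTC on Oct 24.
Flight 2 in UTC: 7:05 AM − 10:00 = 9:05 PM on Oct 23.
+3 hours 10 minutes → arrive 12:15 AM UTC on Oct 24.
Flight 2 lands earlier by 9 hours 35 minutes.

the second, by 9 hours 35 minutes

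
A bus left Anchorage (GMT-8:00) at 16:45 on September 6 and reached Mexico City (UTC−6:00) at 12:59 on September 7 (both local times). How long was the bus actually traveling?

18 hours 14 minutes

Departure in UTC: 16:45 + 8:00 = 00:45 on Sep 7.
Arrival in UTC: 12:59 + 6:00 = 18:59 on Sep 7.
Elapsed = 18:59 − 00:45 = 18 hours 14 minutes.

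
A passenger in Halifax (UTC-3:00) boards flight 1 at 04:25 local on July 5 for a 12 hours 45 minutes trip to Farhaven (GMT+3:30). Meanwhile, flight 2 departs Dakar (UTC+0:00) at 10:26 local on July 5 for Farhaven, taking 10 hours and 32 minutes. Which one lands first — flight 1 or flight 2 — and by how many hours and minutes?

Flight 1 in UTC: 04:25 + 3:00 = 07:25 on Jul 5.
+12 hours 45 minutes → arrive 20:10 UTC on Jul 5.
Flight 2 departs at 10:26 UTC (Jul 5).
+10 hours 32 minutes → arrive 20:58 UTC on Jul 5.
Flight 1 lands earlier by 48 minutes.

the first, by 48 minutes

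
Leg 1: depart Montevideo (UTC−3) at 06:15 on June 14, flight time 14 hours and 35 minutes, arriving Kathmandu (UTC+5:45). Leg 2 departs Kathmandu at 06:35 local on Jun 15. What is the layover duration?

1 hour

Convert departure to UTC: 06:15 + 3:00 = 09:15 UTC on Jun 14.
Add 14 hours and 35 minutes flight time → 23:50 UTC.
Kathmandu is UTC+5:45, so local arrival = 23:50 + 5:45 = 05:35 on Jun 15.
Layover = 06:35 − 05:35 = 1 hour.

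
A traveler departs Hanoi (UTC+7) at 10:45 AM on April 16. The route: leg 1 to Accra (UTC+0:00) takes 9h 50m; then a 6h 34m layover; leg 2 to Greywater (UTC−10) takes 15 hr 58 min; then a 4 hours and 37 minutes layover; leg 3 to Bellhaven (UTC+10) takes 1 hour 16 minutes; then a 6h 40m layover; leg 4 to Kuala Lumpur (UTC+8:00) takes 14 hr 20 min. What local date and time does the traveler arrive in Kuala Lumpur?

11:00 PM on Apr 18

Convert departure to UTC: 10:45 AM − 7:00 = 3:45 AM UTC on Apr 16.
Add 9 hours and 50 minutes leg 1 → 1:35 PM UTC.
Add 6 hours and 34 minutes layover in Accra → 8:09 PM UTC.
Add 15 hours 58 minutes leg 2 → 12:07 PM UTC (Apr 17).
Add 4 hours 37 minutes layover in Greywater → 4:44 PM UTC.
Add 1 hour and 16 minutes leg 3 → 6:00 PM UTC.
Add 6 hours and 40 minutes layover in Bellhaven → 12:40 AM UTC (Apr 18).
Add 14 hours 20 minutes leg 4 → 3:00 PM UTC.
Kuala Lumpur is UTC+8:00, so local arrival = 3:00 PM + 8:00 = 11:00 PM on Apr 18.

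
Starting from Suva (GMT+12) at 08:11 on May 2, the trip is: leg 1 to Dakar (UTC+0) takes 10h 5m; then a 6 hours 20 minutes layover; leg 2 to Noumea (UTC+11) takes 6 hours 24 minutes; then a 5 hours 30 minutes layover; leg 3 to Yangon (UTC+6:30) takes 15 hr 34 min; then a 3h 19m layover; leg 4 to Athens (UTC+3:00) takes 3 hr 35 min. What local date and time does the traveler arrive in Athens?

01:58 on May 4

Convert departure to UTC: 08:11 − 12:00 = 20:11 UTC on May 1.
Add 10 hours 5 minutes leg 1 → 06:16 UTC (May 2).
Add 6 hours and 20 minutes layover in Dakar → 12:36 UTC.
Add 6 hours 24 minutes leg 2 → 19:00 UTC.
Add 5 hours and 30 minutes layover in Noumea → 00:30 UTC (May 3).
Add 15 hours and 34 minutes leg 3 → 16:04 UTC.
Add 3 hours and 19 minutes layover in Yangon → 19:23 UTC.
Add 3 hours and 35 minutes leg 4 → 22:58 UTC.
Athens is UTC+3:00, so local arrival = 22:58 + 3:00 = 01:58 on May 4.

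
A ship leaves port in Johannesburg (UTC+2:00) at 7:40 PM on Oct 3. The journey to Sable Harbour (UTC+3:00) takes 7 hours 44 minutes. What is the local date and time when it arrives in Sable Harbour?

4:24 AM on October 4

Convert departure to UTC: 7:40 PM − 2:00 = 5:40 PM UTC on Oct 3.
Add 7 hours and 44 minutes travel time → 1:24 AM UTC (Oct 4).
Sable Harbour is UTC+3:00, so local arrival = 1:24 AM + 3:00 = 4:24 AM on Oct 4.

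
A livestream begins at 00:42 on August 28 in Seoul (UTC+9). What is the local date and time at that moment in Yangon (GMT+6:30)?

In UTC: 00:42 − 9:00 = 15:42 on Aug 27.
Yangon is UTC+6:30: 15:42 + 6:30 = 22:12 on Aug 27.

22:12 on August 27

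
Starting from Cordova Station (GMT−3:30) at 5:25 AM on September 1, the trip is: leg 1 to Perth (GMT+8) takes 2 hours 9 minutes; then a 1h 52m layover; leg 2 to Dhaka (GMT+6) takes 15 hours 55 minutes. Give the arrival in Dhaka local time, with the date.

Convert departure to UTC: 5:25 AM + 3:30 = 8:55 AM UTC on Sep 1.
Add 2 hours 9 minutes leg 1 → 11:04 AM UTC.
Add 1 hour 52 minutes layover in Perth → 12:56 PM UTC.
Add 15 hours and 55 minutes leg 2 → 4:51 AM UTC (Sep 2).
Dhaka is UTC+6:00, so local arrival = 4:51 AM + 6:00 = 10:51 AM on Sep 2.

10:51 AM on Sep 2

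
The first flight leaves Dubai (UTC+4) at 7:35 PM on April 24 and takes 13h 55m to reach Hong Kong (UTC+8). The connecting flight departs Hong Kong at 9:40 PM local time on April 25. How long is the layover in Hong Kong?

Convert departure to UTC: 7:35 PM − 4:00 = 3:35 PM UTC on Apr 24.
Add 13 hours and 55 minutes flight time → 5:30 AM UTC (Apr 25).
Hong Kong is UTC+8:00, so local arrival = 5:30 AM + 8:00 = 1:30 PM on Apr 25.
Layover = 9:40 PM − 1:30 PM = 8 hours 10 minutes.

8 hours 10 minutes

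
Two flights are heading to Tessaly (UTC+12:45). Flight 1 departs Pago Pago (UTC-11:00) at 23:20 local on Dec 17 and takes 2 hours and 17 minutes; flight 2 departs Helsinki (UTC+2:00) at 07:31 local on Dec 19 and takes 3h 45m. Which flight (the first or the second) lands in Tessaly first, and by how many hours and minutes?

Flight 1 in UTC: 23:20 + 11:00 = 10:20 on Dec 18.
+2 hours and 17 minutes → arrive 12:37 UTC on Dec 18.
Flight 2 in UTC: 07:31 − 2:00 = 05:31 on Dec 19.
+3 hours and 45 minutes → arrive 09:16 UTC on Dec 19.
Flight 1 lands earlier by 20 hours 39 minutes.

the first, by 20 hours 39 minutes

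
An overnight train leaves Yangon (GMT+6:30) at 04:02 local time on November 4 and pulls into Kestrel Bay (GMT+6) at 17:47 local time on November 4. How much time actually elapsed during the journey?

14 hours 15 minutes

Departure in UTC: 04:02 − 6:30 = 21:32 on Nov 3.
Arrival in UTC: 17:47 − 6:00 = 11:47 on Nov 4.
Elapsed = 11:47 − 21:32 (+1 day) = 14 hours 15 minutes.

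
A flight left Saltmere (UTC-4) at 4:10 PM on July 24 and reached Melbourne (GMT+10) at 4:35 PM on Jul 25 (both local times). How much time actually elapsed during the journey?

Melbourne is 14:00 ahead of Saltmere.
Clock-face elapsed time (ignoring zones) is 24 hours 25 minutes.
Actual elapsed = 24 hours 25 minutes − 14:00 = 10 hours 25 minutes.

10 hours 25 minutes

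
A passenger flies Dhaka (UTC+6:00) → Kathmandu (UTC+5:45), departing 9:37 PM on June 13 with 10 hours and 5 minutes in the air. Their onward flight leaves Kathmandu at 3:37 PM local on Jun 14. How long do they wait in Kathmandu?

8 hours 10 minutes

Convert departure to UTC: 9:37 PM − 6:00 = 3:37 PM UTC on Jun 13.
Add 10 hours and 5 minutes flight time → 1:42 AM UTC (Jun 14).
Kathmandu is UTC+5:45, so local arrival = 1:42 AM + 5:45 = 7:27 AM on Jun 14.
Layover = 3:37 PM − 7:27 AM = 8 hours 10 minutes.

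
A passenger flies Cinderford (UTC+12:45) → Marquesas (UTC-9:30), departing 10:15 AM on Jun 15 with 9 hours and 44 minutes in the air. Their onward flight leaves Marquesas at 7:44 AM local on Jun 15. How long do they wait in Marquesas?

Convert departure to UTC: 10:15 AM − 12:45 = 9:30 PM UTC on Jun 14.
Add 9 hours 44 minutes flight time → 7:14 AM UTC (Jun 15).
Marquesas is UTC−9:30, so local arrival = 7:14 AM − 9:30 = 9:44 PM on Jun 14.
Layover = 7:44 AM − 9:44 PM (+1 day) = 10 hours.

10 hours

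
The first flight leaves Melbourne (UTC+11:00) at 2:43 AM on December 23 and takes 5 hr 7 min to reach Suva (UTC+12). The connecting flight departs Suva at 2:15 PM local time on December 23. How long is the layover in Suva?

5 hours 25 minutes

Convert departure to UTC: 2:43 AM − 11:00 = 3:43 PM UTC on Dec 22.
Add 5 hours and 7 minutes flight time → 8:50 PM UTC.
Suva is UTC+12:00, so local arrival = 8:50 PM + 12:00 = 8:50 AM on Dec 23.
Layover = 2:15 PM − 8:50 AM = 5 hours 25 minutes.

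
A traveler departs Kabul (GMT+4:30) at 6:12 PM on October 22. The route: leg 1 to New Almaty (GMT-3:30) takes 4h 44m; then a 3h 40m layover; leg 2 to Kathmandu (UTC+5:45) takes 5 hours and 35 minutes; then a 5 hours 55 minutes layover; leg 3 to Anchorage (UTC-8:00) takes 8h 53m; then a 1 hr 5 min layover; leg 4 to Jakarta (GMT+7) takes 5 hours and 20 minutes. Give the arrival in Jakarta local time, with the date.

7:54 AM on Oct 24

Convert departure to UTC: 6:12 PM − 4:30 = 1:42 PM UTC on Oct 22.
Add 4 hours and 44 minutes leg 1 → 6:26 PM UTC.
Add 3 hours 40 minutes layover in New Almaty → 10:06 PM UTC.
Add 5 hours 35 minutes leg 2 → 3:41 AM UTC (Oct 23).
Add 5 hours 55 minutes layover in Kathmandu → 9:36 AM UTC.
Add 8 hours and 53 minutes leg 3 → 6:29 PM UTC.
Add 1 hour and 5 minutes layover in Anchorage → 7:34 PM UTC.
Add 5 hours 20 minutes leg 4 → 12:54 AM UTC (Oct 24).
Jakarta is UTC+7:00, so local arrival = 12:54 AM + 7:00 = 7:54 AM on Oct 24.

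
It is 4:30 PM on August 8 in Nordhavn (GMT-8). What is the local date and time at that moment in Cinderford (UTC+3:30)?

4:00 AM on August 9

Cinderford is 11:30 ahead of Nordhavn.
Shift by the zone difference: 4:30 PM + 11:30 = 4:00 AM on Aug 9 in Cinderford.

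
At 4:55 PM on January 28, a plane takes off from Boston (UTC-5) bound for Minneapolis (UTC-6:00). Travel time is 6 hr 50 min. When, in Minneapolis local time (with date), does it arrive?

Convert departure to UTC: 4:55 PM + 5:00 = 9:55 PM UTC on Jan 28.
Add 6 hours 50 minutes travel time → 4:45 AM UTC (Jan 29).
Minneapolis is UTC−6:00, so local arrival = 4:45 AM − 6:00 = 10:45 PM on Jan 28.

10:45 PM on January 28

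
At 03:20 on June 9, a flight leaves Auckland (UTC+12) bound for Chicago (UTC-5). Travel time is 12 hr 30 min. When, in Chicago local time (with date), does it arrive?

22:50 on Jun 8

Chicago is 17:00 behind Auckland.
After 12 hours and 30 minutes it is 15:50 in Auckland.
Shift by the zone difference: 15:50 − 17:00 = 22:50 on Jun 8 in Chicago.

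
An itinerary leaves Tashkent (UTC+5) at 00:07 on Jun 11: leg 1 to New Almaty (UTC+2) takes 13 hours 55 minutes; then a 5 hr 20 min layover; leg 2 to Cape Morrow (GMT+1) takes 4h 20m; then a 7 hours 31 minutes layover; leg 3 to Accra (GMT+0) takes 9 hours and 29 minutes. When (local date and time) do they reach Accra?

Convert departure to UTC: 00:07 − 5:00 = 19:07 UTC on Jun 10.
Add 13 hours and 55 minutes leg 1 → 09:02 UTC (Jun 11).
Add 5 hours and 20 minutes layover in New Almaty → 14:22 UTC.
Add 4 hours and 20 minutes leg 2 → 18:42 UTC.
Add 7 hours 31 minutes layover in Cape Morrow → 02:13 UTC (Jun 12).
Add 9 hours 29 minutes leg 3 → 11:42 UTC.
Accra is UTC+0, so local arrival is the same: 11:42 on Jun 12.

11:42 on June 12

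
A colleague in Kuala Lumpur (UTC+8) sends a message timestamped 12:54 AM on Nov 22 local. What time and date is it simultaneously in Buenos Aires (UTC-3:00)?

1:54 PM on November 21

Buenos Aires is 11:00 behind Kuala Lumpur.
Shift by the zone difference: 12:54 AM − 11:00 = 1:54 PM on Nov 21 in Buenos Aires.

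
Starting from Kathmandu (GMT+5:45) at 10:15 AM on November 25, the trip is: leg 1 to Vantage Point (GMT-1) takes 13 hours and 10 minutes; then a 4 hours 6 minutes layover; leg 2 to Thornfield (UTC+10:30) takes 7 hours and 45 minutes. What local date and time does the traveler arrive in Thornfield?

4:01 PM on November 26

Convert departure to UTC: 10:15 AM − 5:45 = 4:30 AM UTC on Nov 25.
Add 13 hours and 10 minutes leg 1 → 5:40 PM UTC.
Add 4 hours and 6 minutes layover in Vantage Point → 9:46 PM UTC.
Add 7 hours 45 minutes leg 2 → 5:31 AM UTC (Nov 26).
Thornfield is UTC+10:30, so local arrival = 5:31 AM + 10:30 = 4:01 PM on Nov 26.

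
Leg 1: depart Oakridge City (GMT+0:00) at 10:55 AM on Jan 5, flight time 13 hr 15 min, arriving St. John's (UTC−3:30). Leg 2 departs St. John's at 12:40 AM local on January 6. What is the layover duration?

Oakridge City is at UTC+0, so departure is already 10:55 AM UTC on Jan 5.
Add 13 hours 15 minutes flight time → 12:10 AM UTC (Jan 6).
St. John's is UTC−3:30, so local arrival = 12:10 AM − 3:30 = 8:40 PM on Jan 5.
Layover = 12:40 AM − 8:40 PM (+1 day) = 4 hours.

4 hours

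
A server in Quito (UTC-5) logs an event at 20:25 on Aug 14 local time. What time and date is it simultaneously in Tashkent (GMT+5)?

Tashkent is 10:00 ahead of Quito.
Shift by the zone difference: 20:25 + 10:00 = 06:25 on Aug 15 in Tashkent.

06:25 on August 15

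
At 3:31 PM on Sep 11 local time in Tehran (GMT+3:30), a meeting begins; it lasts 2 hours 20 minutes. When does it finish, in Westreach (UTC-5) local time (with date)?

Convert start to UTC: 3:31 PM − 3:30 = 12:01 PM UTC on Sep 11.
Add 2 hours and 20 minutes duration → 2:21 PM UTC.
Westreach is UTC−5:00, so local end time = 2:21 PM − 5:00 = 9:21 AM on Sep 11.

9:21 AM on Sep 11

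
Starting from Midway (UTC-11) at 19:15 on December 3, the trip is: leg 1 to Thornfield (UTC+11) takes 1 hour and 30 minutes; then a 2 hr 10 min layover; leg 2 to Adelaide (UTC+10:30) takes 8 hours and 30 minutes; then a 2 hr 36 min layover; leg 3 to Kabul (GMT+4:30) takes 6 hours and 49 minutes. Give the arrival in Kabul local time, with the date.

08:20 on December 5

Convert departure to UTC: 19:15 + 11:00 = 06:15 UTC on Dec 4.
Add 1 hour and 30 minutes leg 1 → 07:45 UTC.
Add 2 hours and 10 minutes layover in Thornfield → 09:55 UTC.
Add 8 hours 30 minutes leg 2 → 18:25 UTC.
Add 2 hours 36 minutes layover in Adelaide → 21:01 UTC.
Add 6 hours 49 minutes leg 3 → 03:50 UTC (Dec 5).
Kabul is UTC+4:30, so local arrival = 03:50 + 4:30 = 08:20 on Dec 5.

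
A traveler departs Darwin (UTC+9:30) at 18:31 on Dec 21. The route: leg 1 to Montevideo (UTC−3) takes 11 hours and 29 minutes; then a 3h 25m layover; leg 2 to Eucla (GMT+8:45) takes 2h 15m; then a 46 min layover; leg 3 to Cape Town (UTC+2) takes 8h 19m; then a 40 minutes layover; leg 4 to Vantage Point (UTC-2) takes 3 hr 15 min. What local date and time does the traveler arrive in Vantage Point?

13:10 on Dec 22

Convert departure to UTC: 18:31 − 9:30 = 09:01 UTC on Dec 21.
Add 11 hours and 29 minutes leg 1 → 20:30 UTC.
Add 3 hours 25 minutes layover in Montevideo → 23:55 UTC.
Add 2 hours 15 minutes leg 2 → 02:10 UTC (Dec 22).
Add 46 minutes layover in Eucla → 02:56 UTC.
Add 8 hours and 19 minutes leg 3 → 11:15 UTC.
Add 40 minutes layover in Cape Town → 11:55 UTC.
Add 3 hours 15 minutes leg 4 → 15:10 UTC.
Vantage Point is UTC−2:00, so local arrival = 15:10 − 2:00 = 13:10 on Dec 22.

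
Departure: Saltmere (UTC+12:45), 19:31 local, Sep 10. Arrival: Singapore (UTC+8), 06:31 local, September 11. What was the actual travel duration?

15 hours 45 minutes

Singapore is 4:45 behind Saltmere.
Clock-face elapsed time (ignoring zones) is 11 hours.
Actual elapsed = 11 hours + 4:45 = 15 hours 45 minutes.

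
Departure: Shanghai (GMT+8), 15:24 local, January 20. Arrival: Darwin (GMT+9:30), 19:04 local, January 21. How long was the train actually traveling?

26 hours 10 minutes

Departure in UTC: 15:24 − 8:00 = 07:24 on Jan 20.
Arrival in UTC: 19:04 − 9:30 = 09:34 on Jan 21.
Elapsed = 09:34 − 07:24 (+1 day) = 26 hours 10 minutes.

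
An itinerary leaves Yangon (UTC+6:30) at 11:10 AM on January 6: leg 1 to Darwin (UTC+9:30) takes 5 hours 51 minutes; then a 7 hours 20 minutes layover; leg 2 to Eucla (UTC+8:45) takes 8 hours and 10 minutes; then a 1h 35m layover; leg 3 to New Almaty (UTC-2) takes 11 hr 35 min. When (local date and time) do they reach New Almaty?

Convert departure to UTC: 11:10 AM − 6:30 = 4:40 AM UTC on Jan 6.
Add 5 hours and 51 minutes leg 1 → 10:31 AM UTC.
Add 7 hours and 20 minutes layover in Darwin → 5:51 PM UTC.
Add 8 hours and 10 minutes leg 2 → 2:01 AM UTC (Jan 7).
Add 1 hour and 35 minutes layover in Eucla → 3:36 AM UTC.
Add 11 hours 35 minutes leg 3 → 3:11 PM UTC.
New Almaty is UTC−2:00, so local arrival = 3:11 PM − 2:00 = 1:11 PM on Jan 7.

1:11 PM on Jan 7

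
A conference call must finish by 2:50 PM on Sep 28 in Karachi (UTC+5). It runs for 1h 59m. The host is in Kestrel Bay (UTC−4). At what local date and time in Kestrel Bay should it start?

3:51 AM on Sep 28

Target end time in UTC: 2:50 PM − 5:00 = 9:50 AM on Sep 28.
Subtract 1 hour and 59 minutes → start 7:51 AM UTC on Sep 28.
Kestrel Bay is UTC−4:00: 7:51 AM − 4:00 = 3:51 AM on Sep 28.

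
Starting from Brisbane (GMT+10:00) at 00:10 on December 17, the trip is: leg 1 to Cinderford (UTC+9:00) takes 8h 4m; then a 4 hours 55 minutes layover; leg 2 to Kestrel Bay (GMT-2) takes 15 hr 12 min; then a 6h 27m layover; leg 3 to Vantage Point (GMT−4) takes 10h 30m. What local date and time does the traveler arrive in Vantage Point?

Convert departure to UTC: 00:10 − 10:00 = 14:10 UTC on Dec 16.
Add 8 hours 4 minutes leg 1 → 22:14 UTC.
Add 4 hours 55 minutes layover in Cinderford → 03:09 UTC (Dec 17).
Add 15 hours and 12 minutes leg 2 → 18:21 UTC.
Add 6 hours and 27 minutes layover in Kestrel Bay → 00:48 UTC (Dec 18).
Add 10 hours 30 minutes leg 3 → 11:18 UTC.
Vantage Point is UTC−4:00, so local arrival = 11:18 − 4:00 = 07:18 on Dec 18.

07:18 on December 18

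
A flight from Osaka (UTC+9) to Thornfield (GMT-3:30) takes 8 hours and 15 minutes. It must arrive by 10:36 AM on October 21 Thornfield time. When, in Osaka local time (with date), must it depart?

Target arrival in UTC: 10:36 AM + 3:30 = 2:06 PM on Oct 21.
Subtract 8 hours and 15 minutes → departure 5:51 AM UTC on Oct 21.
Osaka is UTC+9:00: 5:51 AM + 9:00 = 2:51 PM on Oct 21.

2:51 PM on October 21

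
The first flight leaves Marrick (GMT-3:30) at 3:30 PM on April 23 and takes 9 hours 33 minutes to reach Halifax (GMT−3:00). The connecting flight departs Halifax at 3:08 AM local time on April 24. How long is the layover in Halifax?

1 hour 35 minutes

Convert departure to UTC: 3:30 PM + 3:30 = 7:00 PM UTC on Apr 23.
Add 9 hours and 33 minutes flight time → 4:33 AM UTC (Apr 24).
Halifax is UTC−3:00, so local arrival = 4:33 AM − 3:00 = 1:33 AM on Apr 24.
Layover = 3:08 AM − 1:33 AM = 1 hour 35 minutes.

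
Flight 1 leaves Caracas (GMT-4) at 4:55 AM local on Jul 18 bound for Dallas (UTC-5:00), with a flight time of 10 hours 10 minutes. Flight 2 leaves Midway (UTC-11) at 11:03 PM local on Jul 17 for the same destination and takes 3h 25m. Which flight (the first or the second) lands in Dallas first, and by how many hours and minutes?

Flight 1 in UTC: 4:55 AM + 4:00 = 8:55 AM on Jul 18.
+10 hours and 10 minutes → arrive 7:05 PM UTC on Jul 18.
Flight 2 in UTC: 11:03 PM + 11:00 = 10:03 AM on Jul 18.
+3 hours 25 minutes → arrive 1:28 PM UTC on Jul 18.
Flight 2 lands earlier by 5 hours 37 minutes.

the second, by 5 hours 37 minutes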